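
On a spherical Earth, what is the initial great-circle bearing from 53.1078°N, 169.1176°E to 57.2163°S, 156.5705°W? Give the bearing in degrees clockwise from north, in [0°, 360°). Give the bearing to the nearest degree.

161°

Δλ = -156.5705 − 169.1176 = -325.6881°; wrapped into (−180°, 180°]: 34.3119°.
θ = atan2( sin Δλ · cos φ₂ , cos φ₁ · sin φ₂ − sin φ₁ · cos φ₂ · cos Δλ )
  = atan2(0.30522, -0.86238) = 160.510° → normalised to [0°, 360°): 160.510°.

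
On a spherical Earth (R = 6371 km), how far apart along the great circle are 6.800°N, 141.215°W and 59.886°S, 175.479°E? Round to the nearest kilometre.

Δλ = 175.479 − -141.215 = 316.694°; wrapped into (−180°, 180°]: -43.306°.
Δφ = -59.886 − 6.800 = -66.686°.
a = sin²(Δφ/2) + cos φ₁ · cos φ₂ · sin²(Δλ/2) = 0.369944.
c = 2·atan2(√a, √(1−a)) = 1.30766 rad → d = 6371·c ≈ 8331.09 km.

8331 km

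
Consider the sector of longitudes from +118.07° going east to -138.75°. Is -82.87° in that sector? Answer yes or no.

Band width going east from +118.07° to -138.75°: ((-138.75 − 118.07) mod 360) = 103.18°.
Offset of -82.87° east of the west edge: ((-82.87 − 118.07) mod 360) = 159.06°.
159.06° > 103.18° ⇒ outside.

No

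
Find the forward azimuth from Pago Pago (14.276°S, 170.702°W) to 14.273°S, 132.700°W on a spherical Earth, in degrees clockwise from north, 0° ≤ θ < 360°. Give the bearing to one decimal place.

94.8°

Δλ = -132.700 − -170.702 = 38.002°.
θ = atan2( sin Δλ · cos φ₂ , cos φ₁ · sin φ₂ − sin φ₁ · cos φ₂ · cos Δλ )
  = atan2(0.59668, -0.05061) = 94.849° → normalised to [0°, 360°): 94.849°.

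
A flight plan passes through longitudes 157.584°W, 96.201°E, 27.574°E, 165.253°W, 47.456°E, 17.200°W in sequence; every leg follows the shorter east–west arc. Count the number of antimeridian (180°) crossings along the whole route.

Leg 1: -157.584° → +96.201°, shortest Δλ = -106.215° (west) — crosses 180°.
Leg 2: +96.201° → +27.574°, shortest Δλ = -68.627° (west) — does not cross 180°.
Leg 3: +27.574° → -165.253°, shortest Δλ = 167.173° (east) — crosses 180°.
Leg 4: -165.253° → +47.456°, shortest Δλ = -147.291° (west) — crosses 180°.
Leg 5: +47.456° → -17.200°, shortest Δλ = -64.656° (west) — does not cross 180°.
Total crossings: 3.

3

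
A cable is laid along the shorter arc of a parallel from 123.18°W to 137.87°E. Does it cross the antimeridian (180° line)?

Yes

Naïve |137.87 − -123.18| = 261.05° > 180°, so the shorter arc goes the other way round — across 180°.
Signed shortest Δλ = ((137.87 − -123.18 + 180) mod 360) − 180 = -98.95°.
Going west by 98.95° from -123.18° passes through 180° before reaching +137.87°.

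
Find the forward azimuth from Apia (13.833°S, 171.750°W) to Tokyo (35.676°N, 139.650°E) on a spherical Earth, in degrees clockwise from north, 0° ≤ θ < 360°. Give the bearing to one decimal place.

318.7°

Δλ = 139.650 − -171.750 = 311.400°; wrapped into (−180°, 180°]: -48.600°.
θ = atan2( sin Δλ · cos φ₂ , cos φ₁ · sin φ₂ − sin φ₁ · cos φ₂ · cos Δλ )
  = atan2(-0.60934, 0.69473) = -41.254° → normalised to [0°, 360°): 318.746°.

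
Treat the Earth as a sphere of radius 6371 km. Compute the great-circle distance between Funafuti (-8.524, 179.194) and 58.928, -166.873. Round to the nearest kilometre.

7604 km

Δλ = -166.873 − 179.194 = -346.067°; wrapped into (−180°, 180°]: 13.933°.
Δφ = 58.928 − -8.524 = 67.452°.
a = sin²(Δφ/2) + cos φ₁ · cos φ₂ · sin²(Δλ/2) = 0.315780.
c = 2·atan2(√a, √(1−a)) = 1.19347 rad → d = 6371·c ≈ 7603.57 km.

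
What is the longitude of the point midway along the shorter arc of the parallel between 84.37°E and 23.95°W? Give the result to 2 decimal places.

30.21°E

Signed shortest Δλ from +84.37° to -23.95° is -108.32°.
Midpoint longitude = +84.37° + (-108.32°)/2 = +84.37° − 54.16° = +30.21°.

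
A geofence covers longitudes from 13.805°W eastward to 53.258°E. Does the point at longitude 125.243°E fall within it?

Band width going east from -13.805° to +53.258°: ((53.258 − -13.805) mod 360) = 67.063°.
Offset of +125.243° east of the west edge: ((125.243 − -13.805) mod 360) = 139.048°.
139.048° > 67.063° ⇒ outside.

No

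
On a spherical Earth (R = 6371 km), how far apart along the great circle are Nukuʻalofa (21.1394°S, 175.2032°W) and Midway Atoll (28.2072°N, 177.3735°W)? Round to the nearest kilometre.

Δλ = -177.3735 − -175.2032 = -2.1703°.
Δφ = 28.2072 − -21.1394 = 49.3466°.
a = sin²(Δφ/2) + cos φ₁ · cos φ₂ · sin²(Δλ/2) = 0.174554.
c = 2·atan2(√a, √(1−a)) = 0.86204 rad → d = 6371·c ≈ 5492.04 km.

5492 km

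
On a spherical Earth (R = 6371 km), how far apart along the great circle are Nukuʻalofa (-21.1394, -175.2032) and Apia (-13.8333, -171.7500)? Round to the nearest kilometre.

891 km

Δλ = -171.7500 − -175.2032 = 3.4532°.
Δφ = -13.8333 − -21.1394 = 7.3061°.
a = sin²(Δφ/2) + cos φ₁ · cos φ₂ · sin²(Δλ/2) = 0.004882.
c = 2·atan2(√a, √(1−a)) = 0.13985 rad → d = 6371·c ≈ 891.00 km.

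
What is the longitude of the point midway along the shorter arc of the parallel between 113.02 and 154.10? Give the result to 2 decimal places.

+133.56°

Signed shortest Δλ from +113.02° to +154.10° is +41.08°.
Midpoint longitude = +113.02° + (+41.08°)/2 = +113.02° + 20.54° = +133.56°.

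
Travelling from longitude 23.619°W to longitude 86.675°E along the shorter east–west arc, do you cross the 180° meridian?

No

Signed shortest Δλ = ((86.675 − -23.619 + 180) mod 360) − 180 = 110.294°.
Going east by 110.294° from -23.619° reaches +86.675° without touching 180°.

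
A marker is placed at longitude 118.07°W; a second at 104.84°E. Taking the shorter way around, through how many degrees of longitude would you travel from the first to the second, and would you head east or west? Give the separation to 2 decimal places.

Raw difference: 104.84 − -118.07 = 222.91°.
Normalise into (−180°, 180°]: 222.91° − 360° = -137.09°.
Negative ⇒ the second point lies to the west; separation 137.09°.

137.09° west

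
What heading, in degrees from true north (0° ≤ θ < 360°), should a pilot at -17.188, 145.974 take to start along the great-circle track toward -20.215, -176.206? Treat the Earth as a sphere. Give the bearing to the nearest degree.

Δλ = -176.206 − 145.974 = -322.180°; wrapped into (−180°, 180°]: 37.820°.
θ = atan2( sin Δλ · cos φ₂ , cos φ₁ · sin φ₂ − sin φ₁ · cos φ₂ · cos Δλ )
  = atan2(0.57541, -0.11106) = 100.924° → normalised to [0°, 360°): 100.924°.

101°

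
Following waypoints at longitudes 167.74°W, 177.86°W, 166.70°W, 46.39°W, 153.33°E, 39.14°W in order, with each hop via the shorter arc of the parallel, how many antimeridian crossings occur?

Leg 1: -167.74° → -177.86°, shortest Δλ = -10.12° (west) — does not cross 180°.
Leg 2: -177.86° → -166.70°, shortest Δλ = 11.16° (east) — does not cross 180°.
Leg 3: -166.70° → -46.39°, shortest Δλ = 120.31° (east) — does not cross 180°.
Leg 4: -46.39° → +153.33°, shortest Δλ = -160.28° (west) — crosses 180°.
Leg 5: +153.33° → -39.14°, shortest Δλ = 167.53° (east) — crosses 180°.
Total crossings: 2.

2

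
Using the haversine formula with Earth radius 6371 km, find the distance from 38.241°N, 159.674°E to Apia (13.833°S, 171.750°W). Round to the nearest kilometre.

Δλ = -171.750 − 159.674 = -331.424°; wrapped into (−180°, 180°]: 28.576°.
Δφ = -13.833 − 38.241 = -52.074°.
a = sin²(Δφ/2) + cos φ₁ · cos φ₂ · sin²(Δλ/2) = 0.239129.
c = 2·atan2(√a, √(1−a)) = 1.02191 rad → d = 6371·c ≈ 6510.56 km.

6511 km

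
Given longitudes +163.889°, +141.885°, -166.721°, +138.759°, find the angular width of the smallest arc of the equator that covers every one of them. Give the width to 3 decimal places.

Sort the longitudes: -166.721°, +138.759°, +141.885°, +163.889°.
Eastward gaps between consecutive values (wrapping around): 305.480°, 3.126°, 22.004°, 29.390°.
Largest gap = 305.480° ⇒ minimal covering band is its complement: 360° − 305.480° = 54.520°.
Band runs from +138.759° eastward to -166.721°, crossing the antimeridian.

54.520°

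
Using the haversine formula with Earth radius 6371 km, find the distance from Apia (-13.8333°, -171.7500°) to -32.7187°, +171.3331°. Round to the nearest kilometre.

2711 km

Δλ = 171.3331 − -171.7500 = 343.0831°; wrapped into (−180°, 180°]: -16.9169°.
Δφ = -32.7187 − -13.8333 = -18.8854°.
a = sin²(Δφ/2) + cos φ₁ · cos φ₂ · sin²(Δλ/2) = 0.044591.
c = 2·atan2(√a, √(1−a)) = 0.42554 rad → d = 6371·c ≈ 2711.09 km.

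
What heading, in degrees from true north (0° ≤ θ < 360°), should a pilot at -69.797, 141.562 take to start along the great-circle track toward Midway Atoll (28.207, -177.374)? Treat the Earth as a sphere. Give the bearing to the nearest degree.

Δλ = -177.374 − 141.562 = -318.936°; wrapped into (−180°, 180°]: 41.064°.
θ = atan2( sin Δλ · cos φ₂ , cos φ₁ · sin φ₂ − sin φ₁ · cos φ₂ · cos Δλ )
  = atan2(0.57889, 0.78679) = 36.344° → normalised to [0°, 360°): 36.344°.

36°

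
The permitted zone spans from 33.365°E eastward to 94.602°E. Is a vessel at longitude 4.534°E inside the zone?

Band width going east from +33.365° to +94.602°: ((94.602 − 33.365) mod 360) = 61.237°.
Offset of +4.534° east of the west edge: ((4.534 − 33.365) mod 360) = 331.169°.
331.169° > 61.237° ⇒ outside.

No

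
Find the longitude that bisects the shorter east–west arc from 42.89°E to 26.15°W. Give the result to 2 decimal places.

8.37°E

Signed shortest Δλ from +42.89° to -26.15° is -69.04°.
Midpoint longitude = +42.89° + (-69.04°)/2 = +42.89° − 34.52° = +8.37°.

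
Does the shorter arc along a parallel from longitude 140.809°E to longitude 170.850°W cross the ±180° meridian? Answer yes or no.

Naïve |-170.850 − 140.809| = 311.659° > 180°, so the shorter arc goes the other way round — across 180°.
Signed shortest Δλ = ((-170.850 − 140.809 + 180) mod 360) − 180 = 48.341°.
Going east by 48.341° from +140.809° passes through 180° before reaching -170.850°.

Yes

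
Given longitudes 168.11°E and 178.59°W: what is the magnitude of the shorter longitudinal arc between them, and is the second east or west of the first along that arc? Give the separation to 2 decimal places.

13.30° east

Raw difference: -178.59 − 168.11 = -346.7°.
Normalise into (−180°, 180°]: -346.7° + 360° = 13.3°.
Positive ⇒ the second point lies to the east; separation 13.30°.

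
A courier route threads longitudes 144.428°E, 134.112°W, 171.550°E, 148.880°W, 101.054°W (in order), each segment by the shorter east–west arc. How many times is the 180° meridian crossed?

Leg 1: +144.428° → -134.112°, shortest Δλ = 81.46° (east) — crosses 180°.
Leg 2: -134.112° → +171.550°, shortest Δλ = -54.338° (west) — crosses 180°.
Leg 3: +171.550° → -148.880°, shortest Δλ = 39.57° (east) — crosses 180°.
Leg 4: -148.880° → -101.054°, shortest Δλ = 47.826° (east) — does not cross 180°.
Total crossings: 3.

3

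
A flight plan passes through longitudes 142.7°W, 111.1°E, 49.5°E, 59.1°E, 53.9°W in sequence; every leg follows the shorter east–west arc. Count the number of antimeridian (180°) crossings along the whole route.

Leg 1: -142.7° → +111.1°, shortest Δλ = -106.2° (west) — crosses 180°.
Leg 2: +111.1° → +49.5°, shortest Δλ = -61.6° (west) — does not cross 180°.
Leg 3: +49.5° → +59.1°, shortest Δλ = 9.6° (east) — does not cross 180°.
Leg 4: +59.1° → -53.9°, shortest Δλ = -113.0° (west) — does not cross 180°.
Total crossings: 1.

1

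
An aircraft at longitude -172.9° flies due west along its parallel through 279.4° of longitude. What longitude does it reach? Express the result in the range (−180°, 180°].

Start at -172.9°; shift −279.4° → -452.3°.
-452.3° lies outside (−180°, 180°]; add 360° → -92.3°.

-92.3°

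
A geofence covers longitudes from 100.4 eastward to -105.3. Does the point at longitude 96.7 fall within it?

No

Band width going east from +100.4° to -105.3°: ((-105.3 − 100.4) mod 360) = 154.3°.
Offset of +96.7° east of the west edge: ((96.7 − 100.4) mod 360) = 356.3°.
356.3° > 154.3° ⇒ outside.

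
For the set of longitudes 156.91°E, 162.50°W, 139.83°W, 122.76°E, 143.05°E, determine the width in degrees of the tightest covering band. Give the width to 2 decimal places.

97.41°

Sort the longitudes: -162.50°, -139.83°, +122.76°, +143.05°, +156.91°.
Eastward gaps between consecutive values (wrapping around): 22.67°, 262.59°, 20.29°, 13.86°, 40.59°.
Largest gap = 262.59° ⇒ minimal covering band is its complement: 360° − 262.59° = 97.41°.
Band runs from +122.76° eastward to -139.83°, crossing the antimeridian.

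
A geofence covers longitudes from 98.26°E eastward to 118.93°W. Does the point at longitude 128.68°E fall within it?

Band width going east from +98.26° to -118.93°: ((-118.93 − 98.26) mod 360) = 142.81°.
Offset of +128.68° east of the west edge: ((128.68 − 98.26) mod 360) = 30.42°.
30.42° ≤ 142.81° ⇒ inside.

Yes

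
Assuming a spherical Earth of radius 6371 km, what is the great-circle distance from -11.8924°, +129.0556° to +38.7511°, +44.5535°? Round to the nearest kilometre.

Δλ = 44.5535 − 129.0556 = -84.5021°.
Δφ = 38.7511 − -11.8924 = 50.6435°.
a = sin²(Δφ/2) + cos φ₁ · cos φ₂ · sin²(Δλ/2) = 0.527937.
c = 2·atan2(√a, √(1−a)) = 1.62670 rad → d = 6371·c ≈ 10363.71 km.

10364 km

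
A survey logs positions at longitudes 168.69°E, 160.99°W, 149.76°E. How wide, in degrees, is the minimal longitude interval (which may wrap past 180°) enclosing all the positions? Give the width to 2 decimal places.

Sort the longitudes: -160.99°, +149.76°, +168.69°.
Eastward gaps between consecutive values (wrapping around): 310.75°, 18.93°, 30.32°.
Largest gap = 310.75° ⇒ minimal covering band is its complement: 360° − 310.75° = 49.25°.
Band runs from +149.76° eastward to -160.99°, crossing the antimeridian.

49.25°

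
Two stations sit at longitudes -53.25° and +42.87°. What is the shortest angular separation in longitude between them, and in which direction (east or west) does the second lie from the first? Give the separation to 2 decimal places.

Raw difference: 42.87 − -53.25 = 96.12°.
Normalise into (−180°, 180°]: 96.12° stays 96.12°.
Positive ⇒ the second point lies to the east; separation 96.12°.

96.12° east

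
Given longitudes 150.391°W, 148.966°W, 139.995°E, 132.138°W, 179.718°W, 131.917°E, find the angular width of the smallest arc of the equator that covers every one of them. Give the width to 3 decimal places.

95.945°

Sort the longitudes: -179.718°, -150.391°, -148.966°, -132.138°, +131.917°, +139.995°.
Eastward gaps between consecutive values (wrapping around): 29.327°, 1.425°, 16.828°, 264.055°, 8.078°, 40.287°.
Largest gap = 264.055° ⇒ minimal covering band is its complement: 360° − 264.055° = 95.945°.
Band runs from +131.917° eastward to -132.138°, crossing the antimeridian.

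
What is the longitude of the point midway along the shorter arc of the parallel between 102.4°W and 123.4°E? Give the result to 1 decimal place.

169.5°W

Signed shortest Δλ from -102.4° to +123.4° is -134.2°.
Midpoint longitude = -102.4° + (-134.2°)/2 = -102.4° − 67.1° = -169.5°.
(The naïve average (-102.4 + +123.4)/2 = 10.5° is on the wrong side of the globe.)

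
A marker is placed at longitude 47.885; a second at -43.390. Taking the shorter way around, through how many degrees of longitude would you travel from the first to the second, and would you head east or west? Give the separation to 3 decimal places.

Raw difference: -43.390 − 47.885 = -91.275°.
Normalise into (−180°, 180°]: -91.275° stays -91.275°.
Negative ⇒ the second point lies to the west; separation 91.275°.

91.275° west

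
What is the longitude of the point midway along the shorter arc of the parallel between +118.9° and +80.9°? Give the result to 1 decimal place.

Signed shortest Δλ from +118.9° to +80.9° is -38.0°.
Midpoint longitude = +118.9° + (-38.0°)/2 = +118.9° − 19.0° = +99.9°.

+99.9°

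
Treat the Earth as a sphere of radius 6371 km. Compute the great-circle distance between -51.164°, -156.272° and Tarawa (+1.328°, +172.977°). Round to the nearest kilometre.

6518 km

Δλ = 172.977 − -156.272 = 329.249°; wrapped into (−180°, 180°]: -30.751°.
Δφ = 1.328 − -51.164 = 52.492°.
a = sin²(Δφ/2) + cos φ₁ · cos φ₂ · sin²(Δλ/2) = 0.239638.
c = 2·atan2(√a, √(1−a)) = 1.02310 rad → d = 6371·c ≈ 6518.15 km.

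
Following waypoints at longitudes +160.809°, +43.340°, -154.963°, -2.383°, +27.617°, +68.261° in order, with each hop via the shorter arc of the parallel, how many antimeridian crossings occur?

Leg 1: +160.809° → +43.340°, shortest Δλ = -117.469° (west) — does not cross 180°.
Leg 2: +43.340° → -154.963°, shortest Δλ = 161.697° (east) — crosses 180°.
Leg 3: -154.963° → -2.383°, shortest Δλ = 152.58° (east) — does not cross 180°.
Leg 4: -2.383° → +27.617°, shortest Δλ = 30.0° (east) — does not cross 180°.
Leg 5: +27.617° → +68.261°, shortest Δλ = 40.644° (east) — does not cross 180°.
Total crossings: 1.

1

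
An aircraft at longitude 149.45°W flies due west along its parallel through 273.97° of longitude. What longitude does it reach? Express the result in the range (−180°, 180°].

Start at -149.45°; shift −273.97° → -423.42°.
-423.42° lies outside (−180°, 180°]; add 360° → -63.42°.

63.42°W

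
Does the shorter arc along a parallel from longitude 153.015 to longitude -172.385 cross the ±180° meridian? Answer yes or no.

Yes

Naïve |-172.385 − 153.015| = 325.4° > 180°, so the shorter arc goes the other way round — across 180°.
Signed shortest Δλ = ((-172.385 − 153.015 + 180) mod 360) − 180 = 34.6°.
Going east by 34.6° from +153.015° passes through 180° before reaching -172.385°.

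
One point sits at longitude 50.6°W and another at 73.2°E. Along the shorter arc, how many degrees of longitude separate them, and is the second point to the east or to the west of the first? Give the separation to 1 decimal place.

123.8° east

Raw difference: 73.2 − -50.6 = 123.8°.
Normalise into (−180°, 180°]: 123.8° stays 123.8°.
Positive ⇒ the second point lies to the east; separation 123.8°.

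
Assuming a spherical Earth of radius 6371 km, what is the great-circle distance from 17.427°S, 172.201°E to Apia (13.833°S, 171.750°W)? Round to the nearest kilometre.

Δλ = -171.750 − 172.201 = -343.951°; wrapped into (−180°, 180°]: 16.049°.
Δφ = -13.833 − -17.427 = 3.594°.
a = sin²(Δφ/2) + cos φ₁ · cos φ₂ · sin²(Δλ/2) = 0.019037.
c = 2·atan2(√a, √(1−a)) = 0.27683 rad → d = 6371·c ≈ 1763.69 km.

1764 km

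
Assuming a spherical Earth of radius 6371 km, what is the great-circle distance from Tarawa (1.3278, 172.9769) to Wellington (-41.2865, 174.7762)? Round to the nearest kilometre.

Δλ = 174.7762 − 172.9769 = 1.7993°.
Δφ = -41.2865 − 1.3278 = -42.6143°.
a = sin²(Δφ/2) + cos φ₁ · cos φ₂ · sin²(Δλ/2) = 0.132221.
c = 2·atan2(√a, √(1−a)) = 0.74431 rad → d = 6371·c ≈ 4741.98 km.

4742 km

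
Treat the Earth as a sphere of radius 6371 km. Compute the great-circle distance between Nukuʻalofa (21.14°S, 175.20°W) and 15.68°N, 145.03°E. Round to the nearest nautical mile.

3221 nmi

Δλ = 145.03 − -175.20 = 320.23°; wrapped into (−180°, 180°]: -39.77°.
Δφ = 15.68 − -21.14 = 36.82°.
a = sin²(Δφ/2) + cos φ₁ · cos φ₂ · sin²(Δλ/2) = 0.203628.
c = 2·atan2(√a, √(1−a)) = 0.93634 rad → d = 6371·c ≈ 5965.39 km ≈ 3221.05 nmi.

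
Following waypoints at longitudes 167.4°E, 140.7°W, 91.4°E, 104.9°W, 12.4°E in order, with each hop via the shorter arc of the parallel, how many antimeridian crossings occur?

3

Leg 1: +167.4° → -140.7°, shortest Δλ = 51.9° (east) — crosses 180°.
Leg 2: -140.7° → +91.4°, shortest Δλ = -127.9° (west) — crosses 180°.
Leg 3: +91.4° → -104.9°, shortest Δλ = 163.7° (east) — crosses 180°.
Leg 4: -104.9° → +12.4°, shortest Δλ = 117.3° (east) — does not cross 180°.
Total crossings: 3.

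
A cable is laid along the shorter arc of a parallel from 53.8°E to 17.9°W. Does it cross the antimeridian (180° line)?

No

Signed shortest Δλ = ((-17.9 − 53.8 + 180) mod 360) − 180 = -71.7°.
Going west by 71.7° from +53.8° reaches -17.9° without touching 180°.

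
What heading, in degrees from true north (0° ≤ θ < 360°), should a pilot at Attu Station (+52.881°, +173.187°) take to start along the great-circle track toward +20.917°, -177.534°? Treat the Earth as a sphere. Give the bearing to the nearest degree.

Δλ = -177.534 − 173.187 = -350.721°; wrapped into (−180°, 180°]: 9.279°.
θ = atan2( sin Δλ · cos φ₂ , cos φ₁ · sin φ₂ − sin φ₁ · cos φ₂ · cos Δλ )
  = atan2(0.15062, -0.51964) = 163.836° → normalised to [0°, 360°): 163.836°.

164°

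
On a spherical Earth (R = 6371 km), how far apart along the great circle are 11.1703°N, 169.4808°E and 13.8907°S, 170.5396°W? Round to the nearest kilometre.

3552 km

Δλ = -170.5396 − 169.4808 = -340.0204°; wrapped into (−180°, 180°]: 19.9796°.
Δφ = -13.8907 − 11.1703 = -25.0610°.
a = sin²(Δφ/2) + cos φ₁ · cos φ₂ · sin²(Δλ/2) = 0.075731.
c = 2·atan2(√a, √(1−a)) = 0.55758 rad → d = 6371·c ≈ 3552.34 km.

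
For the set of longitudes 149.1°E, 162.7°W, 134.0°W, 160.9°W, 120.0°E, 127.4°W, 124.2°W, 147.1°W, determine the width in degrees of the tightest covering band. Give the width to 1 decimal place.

Sort the longitudes: -162.7°, -160.9°, -147.1°, -134.0°, -127.4°, -124.2°, +120.0°, +149.1°.
Eastward gaps between consecutive values (wrapping around): 1.8°, 13.8°, 13.1°, 6.6°, 3.2°, 244.2°, 29.1°, 48.2°.
Largest gap = 244.2° ⇒ minimal covering band is its complement: 360° − 244.2° = 115.8°.
Band runs from +120.0° eastward to -124.2°, crossing the antimeridian.

115.8°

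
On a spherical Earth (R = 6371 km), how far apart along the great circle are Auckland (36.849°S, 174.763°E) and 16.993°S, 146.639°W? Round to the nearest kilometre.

4375 km

Δλ = -146.639 − 174.763 = -321.402°; wrapped into (−180°, 180°]: 38.598°.
Δφ = -16.993 − -36.849 = 19.856°.
a = sin²(Δφ/2) + cos φ₁ · cos φ₂ · sin²(Δλ/2) = 0.113316.
c = 2·atan2(√a, √(1−a)) = 0.68666 rad → d = 6371·c ≈ 4374.71 km.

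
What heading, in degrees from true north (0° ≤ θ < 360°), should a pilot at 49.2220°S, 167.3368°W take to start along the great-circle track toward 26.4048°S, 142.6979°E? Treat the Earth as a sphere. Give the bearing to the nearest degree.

282°

Δλ = 142.6979 − -167.3368 = 310.0347°; wrapped into (−180°, 180°]: -49.9653°.
θ = atan2( sin Δλ · cos φ₂ , cos φ₁ · sin φ₂ − sin φ₁ · cos φ₂ · cos Δλ )
  = atan2(-0.68578, 0.14583) = -77.995° → normalised to [0°, 360°): 282.005°.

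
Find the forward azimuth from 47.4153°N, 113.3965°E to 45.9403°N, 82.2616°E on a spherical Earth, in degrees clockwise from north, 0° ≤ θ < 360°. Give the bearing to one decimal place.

277.6°

Δλ = 82.2616 − 113.3965 = -31.1349°.
θ = atan2( sin Δλ · cos φ₂ , cos φ₁ · sin φ₂ − sin φ₁ · cos φ₂ · cos Δλ )
  = atan2(-0.35956, 0.04801) = -82.394° → normalised to [0°, 360°): 277.606°.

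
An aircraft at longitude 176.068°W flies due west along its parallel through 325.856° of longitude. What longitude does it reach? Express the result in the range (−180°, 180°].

Start at -176.068°; shift −325.856° → -501.924°.
-501.924° lies outside (−180°, 180°]; add 360° → -141.924°.

141.924°W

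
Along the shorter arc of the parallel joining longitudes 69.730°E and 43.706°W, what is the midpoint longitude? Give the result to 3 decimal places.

13.012°E

Signed shortest Δλ from +69.730° to -43.706° is -113.436°.
Midpoint longitude = +69.730° + (-113.436°)/2 = +69.730° − 56.718° = +13.012°.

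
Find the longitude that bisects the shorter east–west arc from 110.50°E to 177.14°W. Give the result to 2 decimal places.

Signed shortest Δλ from +110.50° to -177.14° is +72.36°.
Midpoint longitude = +110.50° + (+72.36°)/2 = +110.50° + 36.18° = +146.68°.
(The naïve average (+110.50 + -177.14)/2 = -33.32° is on the wrong side of the globe.)

146.68°E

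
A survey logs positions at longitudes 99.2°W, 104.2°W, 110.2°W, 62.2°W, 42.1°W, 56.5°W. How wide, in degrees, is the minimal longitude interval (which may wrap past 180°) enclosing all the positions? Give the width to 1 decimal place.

Sort the longitudes: -110.2°, -104.2°, -99.2°, -62.2°, -56.5°, -42.1°.
Eastward gaps between consecutive values (wrapping around): 6.0°, 5.0°, 37.0°, 5.7°, 14.4°, 291.9°.
Largest gap = 291.9° ⇒ minimal covering band is its complement: 360° − 291.9° = 68.1°.
Band runs from -110.2° eastward to -42.1°.

68.1°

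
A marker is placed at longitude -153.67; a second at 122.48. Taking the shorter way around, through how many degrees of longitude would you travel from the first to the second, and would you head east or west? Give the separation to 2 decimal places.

Raw difference: 122.48 − -153.67 = 276.15°.
Normalise into (−180°, 180°]: 276.15° − 360° = -83.85°.
Negative ⇒ the second point lies to the west; separation 83.85°.

83.85° west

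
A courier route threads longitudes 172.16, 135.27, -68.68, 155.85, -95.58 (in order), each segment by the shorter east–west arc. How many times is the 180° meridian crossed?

Leg 1: +172.16° → +135.27°, shortest Δλ = -36.89° (west) — does not cross 180°.
Leg 2: +135.27° → -68.68°, shortest Δλ = 156.05° (east) — crosses 180°.
Leg 3: -68.68° → +155.85°, shortest Δλ = -135.47° (west) — crosses 180°.
Leg 4: +155.85° → -95.58°, shortest Δλ = 108.57° (east) — crosses 180°.
Total crossings: 3.

3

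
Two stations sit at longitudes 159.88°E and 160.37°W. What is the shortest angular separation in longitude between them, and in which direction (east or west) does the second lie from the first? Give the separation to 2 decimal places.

Raw difference: -160.37 − 159.88 = -320.25°.
Normalise into (−180°, 180°]: -320.25° + 360° = 39.75°.
Positive ⇒ the second point lies to the east; separation 39.75°.

39.75° east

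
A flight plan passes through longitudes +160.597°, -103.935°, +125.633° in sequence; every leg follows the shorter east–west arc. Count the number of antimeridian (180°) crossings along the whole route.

Leg 1: +160.597° → -103.935°, shortest Δλ = 95.468° (east) — crosses 180°.
Leg 2: -103.935° → +125.633°, shortest Δλ = -130.432° (west) — crosses 180°.
Total crossings: 2.

2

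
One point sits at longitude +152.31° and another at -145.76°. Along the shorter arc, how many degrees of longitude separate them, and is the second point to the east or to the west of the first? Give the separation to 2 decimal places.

61.93° east

Raw difference: -145.76 − 152.31 = -298.07°.
Normalise into (−180°, 180°]: -298.07° + 360° = 61.93°.
Positive ⇒ the second point lies to the east; separation 61.93°.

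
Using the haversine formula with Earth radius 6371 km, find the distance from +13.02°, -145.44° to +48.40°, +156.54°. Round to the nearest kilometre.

6590 km

Δλ = 156.54 − -145.44 = 301.98°; wrapped into (−180°, 180°]: -58.02°.
Δφ = 48.40 − 13.02 = 35.38°.
a = sin²(Δφ/2) + cos φ₁ · cos φ₂ · sin²(Δλ/2) = 0.244468.
c = 2·atan2(√a, √(1−a)) = 1.03438 rad → d = 6371·c ≈ 6590.00 km.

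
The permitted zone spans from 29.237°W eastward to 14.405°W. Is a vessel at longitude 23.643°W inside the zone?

Band width going east from -29.237° to -14.405°: ((-14.405 − -29.237) mod 360) = 14.832°.
Offset of -23.643° east of the west edge: ((-23.643 − -29.237) mod 360) = 5.594°.
5.594° ≤ 14.832° ⇒ inside.

Yes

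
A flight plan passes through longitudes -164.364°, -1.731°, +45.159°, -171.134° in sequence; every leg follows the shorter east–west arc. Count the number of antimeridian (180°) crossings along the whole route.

Leg 1: -164.364° → -1.731°, shortest Δλ = 162.633° (east) — does not cross 180°.
Leg 2: -1.731° → +45.159°, shortest Δλ = 46.89° (east) — does not cross 180°.
Leg 3: +45.159° → -171.134°, shortest Δλ = 143.707° (east) — crosses 180°.
Total crossings: 1.

1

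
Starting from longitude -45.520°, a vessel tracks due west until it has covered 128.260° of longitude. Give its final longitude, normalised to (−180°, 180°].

-173.780°

Start at -45.520°; shift −128.260° → -173.780°.
-173.780° already lies in (−180°, 180°].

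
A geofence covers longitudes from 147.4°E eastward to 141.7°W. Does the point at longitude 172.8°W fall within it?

Band width going east from +147.4° to -141.7°: ((-141.7 − 147.4) mod 360) = 70.9°.
Offset of -172.8° east of the west edge: ((-172.8 − 147.4) mod 360) = 39.8°.
39.8° ≤ 70.9° ⇒ inside.

Yes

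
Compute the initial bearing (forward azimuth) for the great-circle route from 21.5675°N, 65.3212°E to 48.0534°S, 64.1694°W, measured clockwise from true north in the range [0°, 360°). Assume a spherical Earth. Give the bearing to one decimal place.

223.9°

Δλ = -64.1694 − 65.3212 = -129.4906°.
θ = atan2( sin Δλ · cos φ₂ , cos φ₁ · sin φ₂ − sin φ₁ · cos φ₂ · cos Δλ )
  = atan2(-0.51585, -0.53543) = -136.067° → normalised to [0°, 360°): 223.933°.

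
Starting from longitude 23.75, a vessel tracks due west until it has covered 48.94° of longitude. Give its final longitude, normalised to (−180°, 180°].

-25.19°

Start at +23.75°; shift −48.94° → -25.19°.
-25.19° already lies in (−180°, 180°].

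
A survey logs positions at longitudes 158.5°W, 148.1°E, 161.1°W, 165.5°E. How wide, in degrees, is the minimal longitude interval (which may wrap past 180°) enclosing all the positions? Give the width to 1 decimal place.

Sort the longitudes: -161.1°, -158.5°, +148.1°, +165.5°.
Eastward gaps between consecutive values (wrapping around): 2.6°, 306.6°, 17.4°, 33.4°.
Largest gap = 306.6° ⇒ minimal covering band is its complement: 360° − 306.6° = 53.4°.
Band runs from +148.1° eastward to -158.5°, crossing the antimeridian.

53.4°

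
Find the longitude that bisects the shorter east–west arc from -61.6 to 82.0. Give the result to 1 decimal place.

Signed shortest Δλ from -61.6° to +82.0° is +143.6°.
Midpoint longitude = -61.6° + (+143.6°)/2 = -61.6° + 71.8° = +10.2°.

+10.2°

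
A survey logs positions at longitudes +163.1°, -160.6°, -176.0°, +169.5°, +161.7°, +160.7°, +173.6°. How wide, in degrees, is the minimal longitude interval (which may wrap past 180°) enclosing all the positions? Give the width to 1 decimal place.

Sort the longitudes: -176.0°, -160.6°, +160.7°, +161.7°, +163.1°, +169.5°, +173.6°.
Eastward gaps between consecutive values (wrapping around): 15.4°, 321.3°, 1.0°, 1.4°, 6.4°, 4.1°, 10.4°.
Largest gap = 321.3° ⇒ minimal covering band is its complement: 360° − 321.3° = 38.7°.
Band runs from +160.7° eastward to -160.6°, crossing the antimeridian.

38.7°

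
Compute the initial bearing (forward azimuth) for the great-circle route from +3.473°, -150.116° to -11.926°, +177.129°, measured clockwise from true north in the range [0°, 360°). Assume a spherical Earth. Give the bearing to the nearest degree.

Δλ = 177.129 − -150.116 = 327.245°; wrapped into (−180°, 180°]: -32.755°.
θ = atan2( sin Δλ · cos φ₂ , cos φ₁ · sin φ₂ − sin φ₁ · cos φ₂ · cos Δλ )
  = atan2(-0.52937, -0.25611) = -115.818° → normalised to [0°, 360°): 244.182°.

244°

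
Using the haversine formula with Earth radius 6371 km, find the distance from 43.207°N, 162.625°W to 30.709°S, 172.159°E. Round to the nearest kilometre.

8612 km

Δλ = 172.159 − -162.625 = 334.784°; wrapped into (−180°, 180°]: -25.216°.
Δφ = -30.709 − 43.207 = -73.916°.
a = sin²(Δφ/2) + cos φ₁ · cos φ₂ · sin²(Δλ/2) = 0.391335.
c = 2·atan2(√a, √(1−a)) = 1.35172 rad → d = 6371·c ≈ 8611.80 km.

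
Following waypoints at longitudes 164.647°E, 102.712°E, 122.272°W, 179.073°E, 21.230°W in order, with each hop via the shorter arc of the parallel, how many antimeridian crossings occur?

3

Leg 1: +164.647° → +102.712°, shortest Δλ = -61.935° (west) — does not cross 180°.
Leg 2: +102.712° → -122.272°, shortest Δλ = 135.016° (east) — crosses 180°.
Leg 3: -122.272° → +179.073°, shortest Δλ = -58.655° (west) — crosses 180°.
Leg 4: +179.073° → -21.230°, shortest Δλ = 159.697° (east) — crosses 180°.
Total crossings: 3.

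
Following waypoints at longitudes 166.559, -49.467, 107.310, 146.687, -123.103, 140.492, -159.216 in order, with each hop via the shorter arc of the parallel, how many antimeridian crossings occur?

4

Leg 1: +166.559° → -49.467°, shortest Δλ = 143.974° (east) — crosses 180°.
Leg 2: -49.467° → +107.310°, shortest Δλ = 156.777° (east) — does not cross 180°.
Leg 3: +107.310° → +146.687°, shortest Δλ = 39.377° (east) — does not cross 180°.
Leg 4: +146.687° → -123.103°, shortest Δλ = 90.21° (east) — crosses 180°.
Leg 5: -123.103° → +140.492°, shortest Δλ = -96.405° (west) — crosses 180°.
Leg 6: +140.492° → -159.216°, shortest Δλ = 60.292° (east) — crosses 180°.
Total crossings: 4.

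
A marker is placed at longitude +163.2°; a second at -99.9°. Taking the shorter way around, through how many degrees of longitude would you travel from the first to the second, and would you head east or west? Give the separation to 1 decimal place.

Raw difference: -99.9 − 163.2 = -263.1°.
Normalise into (−180°, 180°]: -263.1° + 360° = 96.9°.
Positive ⇒ the second point lies to the east; separation 96.9°.

96.9° east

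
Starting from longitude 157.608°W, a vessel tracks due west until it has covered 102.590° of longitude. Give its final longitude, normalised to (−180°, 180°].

Start at -157.608°; shift −102.590° → -260.198°.
-260.198° lies outside (−180°, 180°]; add 360° → +99.802°.

99.802°E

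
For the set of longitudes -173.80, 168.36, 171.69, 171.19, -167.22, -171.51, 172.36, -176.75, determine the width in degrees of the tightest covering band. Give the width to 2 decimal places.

Sort the longitudes: -176.75°, -173.80°, -171.51°, -167.22°, +168.36°, +171.19°, +171.69°, +172.36°.
Eastward gaps between consecutive values (wrapping around): 2.95°, 2.29°, 4.29°, 335.58°, 2.83°, 0.50°, 0.67°, 10.89°.
Largest gap = 335.58° ⇒ minimal covering band is its complement: 360° − 335.58° = 24.42°.
Band runs from +168.36° eastward to -167.22°, crossing the antimeridian.

24.42°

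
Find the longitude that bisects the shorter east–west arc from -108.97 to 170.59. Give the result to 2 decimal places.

Signed shortest Δλ from -108.97° to +170.59° is -80.44°.
Midpoint longitude = -108.97° + (-80.44°)/2 = -108.97° − 40.22° = -149.19°.
(The naïve average (-108.97 + +170.59)/2 = 30.81° is on the wrong side of the globe.)

-149.19°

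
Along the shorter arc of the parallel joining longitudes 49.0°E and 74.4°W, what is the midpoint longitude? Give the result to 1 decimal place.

12.7°W

Signed shortest Δλ from +49.0° to -74.4° is -123.4°.
Midpoint longitude = +49.0° + (-123.4°)/2 = +49.0° − 61.7° = -12.7°.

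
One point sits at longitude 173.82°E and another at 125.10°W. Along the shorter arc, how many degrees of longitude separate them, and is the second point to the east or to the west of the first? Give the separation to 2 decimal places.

Raw difference: -125.10 − 173.82 = -298.92°.
Normalise into (−180°, 180°]: -298.92° + 360° = 61.08°.
Positive ⇒ the second point lies to the east; separation 61.08°.

61.08° east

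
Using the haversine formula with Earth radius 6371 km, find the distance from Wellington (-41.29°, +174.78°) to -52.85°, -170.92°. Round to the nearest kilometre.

Δλ = -170.92 − 174.78 = -345.70°; wrapped into (−180°, 180°]: 14.30°.
Δφ = -52.85 − -41.29 = -11.56°.
a = sin²(Δφ/2) + cos φ₁ · cos φ₂ · sin²(Δλ/2) = 0.017172.
c = 2·atan2(√a, √(1−a)) = 0.26284 rad → d = 6371·c ≈ 1674.55 km.

1675 km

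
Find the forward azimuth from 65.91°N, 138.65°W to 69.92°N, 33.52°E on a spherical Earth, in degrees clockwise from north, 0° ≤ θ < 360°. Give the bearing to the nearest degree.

4°

Δλ = 33.52 − -138.65 = 172.17°.
θ = atan2( sin Δλ · cos φ₂ , cos φ₁ · sin φ₂ − sin φ₁ · cos φ₂ · cos Δλ )
  = atan2(0.04677, 0.69387) = 3.856° → normalised to [0°, 360°): 3.856°.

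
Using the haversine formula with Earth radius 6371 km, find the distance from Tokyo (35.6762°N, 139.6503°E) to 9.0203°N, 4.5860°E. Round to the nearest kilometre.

Δλ = 4.5860 − 139.6503 = -135.0643°.
Δφ = 9.0203 − 35.6762 = -26.6559°.
a = sin²(Δφ/2) + cos φ₁ · cos φ₂ · sin²(Δλ/2) = 0.738248.
c = 2·atan2(√a, √(1−a)) = 2.06746 rad → d = 6371·c ≈ 13171.80 km.

13172 km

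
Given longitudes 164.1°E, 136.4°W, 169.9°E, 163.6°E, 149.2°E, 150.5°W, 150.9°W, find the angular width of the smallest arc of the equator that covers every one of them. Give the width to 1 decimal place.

74.4°

Sort the longitudes: -150.9°, -150.5°, -136.4°, +149.2°, +163.6°, +164.1°, +169.9°.
Eastward gaps between consecutive values (wrapping around): 0.4°, 14.1°, 285.6°, 14.4°, 0.5°, 5.8°, 39.2°.
Largest gap = 285.6° ⇒ minimal covering band is its complement: 360° − 285.6° = 74.4°.
Band runs from +149.2° eastward to -136.4°, crossing the antimeridian.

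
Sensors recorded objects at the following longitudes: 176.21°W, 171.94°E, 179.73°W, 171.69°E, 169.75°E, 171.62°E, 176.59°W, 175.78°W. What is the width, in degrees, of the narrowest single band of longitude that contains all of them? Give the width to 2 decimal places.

14.47°

Sort the longitudes: -179.73°, -176.59°, -176.21°, -175.78°, +169.75°, +171.62°, +171.69°, +171.94°.
Eastward gaps between consecutive values (wrapping around): 3.14°, 0.38°, 0.43°, 345.53°, 1.87°, 0.07°, 0.25°, 8.33°.
Largest gap = 345.53° ⇒ minimal covering band is its complement: 360° − 345.53° = 14.47°.
Band runs from +169.75° eastward to -175.78°, crossing the antimeridian.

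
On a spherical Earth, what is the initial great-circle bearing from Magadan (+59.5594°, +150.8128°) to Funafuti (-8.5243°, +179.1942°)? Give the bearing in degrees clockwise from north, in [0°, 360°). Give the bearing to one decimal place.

150.3°

Δλ = 179.1942 − 150.8128 = 28.3814°.
θ = atan2( sin Δλ · cos φ₂ , cos φ₁ · sin φ₂ − sin φ₁ · cos φ₂ · cos Δλ )
  = atan2(0.47009, -0.82525) = 150.333° → normalised to [0°, 360°): 150.333°.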